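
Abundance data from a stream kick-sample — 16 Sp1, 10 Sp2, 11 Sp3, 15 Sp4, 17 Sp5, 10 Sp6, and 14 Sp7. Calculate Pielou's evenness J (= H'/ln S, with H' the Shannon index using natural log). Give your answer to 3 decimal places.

Total N = 16+10+11+15+17+10+14 = 93, so the proportions are 0.17204, 0.10753, 0.11828, 0.16129, 0.1828, 0.10753, 0.15054 (working shown to 5 dp, full precision carried).
H' = −Σ pᵢ ln pᵢ = −((-0.30280) + (-0.23979) + (-0.25249) + (-0.29428) + (-0.31064) + (-0.23979) + (-0.28505)) = 1.92483.
With S = 7 species, ln S = 1.94591, so J = 1.92483/1.94591 = 0.98917, i.e. 0.989 to 3 decimal places.

0.989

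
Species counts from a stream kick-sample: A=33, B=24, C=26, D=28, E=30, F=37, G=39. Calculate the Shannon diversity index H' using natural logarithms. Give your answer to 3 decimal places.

1.932

Total N = 33+24+26+28+30+37+39 = 217, so the proportions are 0.15207, 0.1106, 0.11982, 0.12903, 0.13825, 0.17051, 0.17972 (working shown to 5 dp, full precision carried).
Each pᵢ ln pᵢ term: 0.15207×(-1.88339)=-0.28641, 0.1106×(-2.20184)=-0.24352, 0.11982×(-2.12180)=-0.25422, 0.12903×(-2.04769)=-0.26422, 0.13825×(-1.97870)=-0.27355, 0.17051×(-1.76898)=-0.30162, 0.17972×(-1.71634)=-0.30847.
Sum = -1.93202, so H' = 1.932.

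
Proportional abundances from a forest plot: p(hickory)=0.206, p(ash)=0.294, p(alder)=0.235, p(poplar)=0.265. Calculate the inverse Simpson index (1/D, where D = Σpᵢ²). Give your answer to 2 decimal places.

3.93

D = 0.206² + 0.294² + 0.235² + 0.265² = 0.042436 + 0.086436 + 0.055225 + 0.070225 = 0.254322 (working shown to 6 dp, full precision carried).
So 1/D = 3.9320, i.e. 3.93 to 2 decimal places.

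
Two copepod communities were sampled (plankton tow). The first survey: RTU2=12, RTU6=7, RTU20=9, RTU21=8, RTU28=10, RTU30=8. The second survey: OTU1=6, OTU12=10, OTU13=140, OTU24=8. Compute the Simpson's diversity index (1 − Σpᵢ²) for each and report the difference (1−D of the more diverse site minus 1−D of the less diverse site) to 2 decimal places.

0.56

The first survey: N=54, proportions 0.2222, 0.1296, 0.1667, 0.1481, 0.1852, 0.1481, giving 1−D = 0.8278 (working shown to 4 dp, full precision carried).
The second survey: N=164, proportions 0.0366, 0.061, 0.8537, 0.0488, giving 1−D = 0.2638.
Difference = |0.8278 − 0.2638| = 0.5640, i.e. 0.56 to 2 decimal places.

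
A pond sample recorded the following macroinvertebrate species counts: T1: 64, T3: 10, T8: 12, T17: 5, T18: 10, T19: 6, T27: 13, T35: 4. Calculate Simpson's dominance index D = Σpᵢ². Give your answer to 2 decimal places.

0.30

Total N = 64+10+12+5+10+6+13+4 = 124, so the proportions are 0.5161, 0.0806, 0.0968, 0.0403, 0.0806, 0.0484, 0.1048, 0.0323 (working shown to 4 dp, full precision carried).
D = 0.5161² + 0.0806² + 0.0968² + 0.0403² + 0.0806² + 0.0484² + 0.1048² + 0.0323² = 0.2664 + 0.0065 + 0.0094 + 0.0016 + 0.0065 + 0.0023 + 0.0110 + 0.0010 = 0.3048.
To 2 decimal places, D = 0.30.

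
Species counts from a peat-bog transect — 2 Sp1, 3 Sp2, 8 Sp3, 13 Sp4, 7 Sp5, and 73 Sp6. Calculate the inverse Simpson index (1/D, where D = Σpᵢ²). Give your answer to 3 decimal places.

1.998

Total N = 2+3+8+13+7+73 = 106, so the proportions are 0.018868, 0.028302, 0.075472, 0.122642, 0.066038, 0.688679 (working shown to 6 dp, full precision carried).
D = 0.018868² + 0.028302² + 0.075472² + 0.122642² + 0.066038² + 0.688679² = 0.000356 + 0.000801 + 0.005696 + 0.015041 + 0.004361 + 0.474279 = 0.500534.
So 1/D = 1.99787, i.e. 1.998 to 3 decimal places.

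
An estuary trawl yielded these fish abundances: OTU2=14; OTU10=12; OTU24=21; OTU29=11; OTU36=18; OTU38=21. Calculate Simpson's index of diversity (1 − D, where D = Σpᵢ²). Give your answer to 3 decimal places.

0.823

Total N = 14+12+21+11+18+21 = 97, so the proportions are 0.14433, 0.12371, 0.21649, 0.1134, 0.18557, 0.21649 (working shown to 5 dp, full precision carried).
D = 0.14433² + 0.12371² + 0.21649² + 0.1134² + 0.18557² + 0.21649² = 0.02083 + 0.01530 + 0.04687 + 0.01286 + 0.03444 + 0.04687 = 0.17717.
So 1 − D = 0.82283, i.e. 0.823 to 3 decimal places.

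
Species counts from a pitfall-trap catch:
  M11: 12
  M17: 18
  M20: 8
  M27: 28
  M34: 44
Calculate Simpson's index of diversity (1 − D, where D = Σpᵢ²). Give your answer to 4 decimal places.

Total N = 12+18+8+28+44 = 110, so the proportions are 0.109091, 0.163636, 0.072727, 0.254545, 0.4 (working shown to 6 dp, full precision carried).
D = 0.109091² + 0.163636² + 0.072727² + 0.254545² + 0.4² = 0.011901 + 0.026777 + 0.005289 + 0.064793 + 0.160000 = 0.268760.
So 1 − D = 0.731240, i.e. 0.7312 to 4 decimal places.

0.7312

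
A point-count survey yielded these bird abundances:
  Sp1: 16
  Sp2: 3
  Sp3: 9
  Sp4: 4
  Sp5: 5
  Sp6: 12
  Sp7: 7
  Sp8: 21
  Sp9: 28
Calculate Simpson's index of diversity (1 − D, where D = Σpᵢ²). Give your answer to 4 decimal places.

0.8363

Total N = 16+3+9+4+5+12+7+21+28 = 105, so the proportions are 0.152381, 0.028571, 0.085714, 0.038095, 0.047619, 0.114286, 0.066667, 0.2, 0.266667 (working shown to 6 dp, full precision carried).
D = 0.152381² + 0.028571² + 0.085714² + 0.038095² + 0.047619² + 0.114286² + 0.066667² + 0.2² + 0.266667² = 0.023220 + 0.000816 + 0.007347 + 0.001451 + 0.002268 + 0.013061 + 0.004444 + 0.040000 + 0.071111 = 0.163719.
So 1 − D = 0.836281, i.e. 0.8363 to 4 decimal places.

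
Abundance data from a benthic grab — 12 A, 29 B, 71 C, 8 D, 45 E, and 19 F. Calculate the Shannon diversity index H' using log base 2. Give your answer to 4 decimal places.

Total N = 12+29+71+8+45+19 = 184, so the proportions are 0.065217, 0.157609, 0.38587, 0.043478, 0.244565, 0.103261 (working shown to 6 dp, full precision carried).
Each pᵢ log₂ pᵢ term: 0.065217×(-3.938599)=-0.256865, 0.157609×(-2.665581)=-0.420119, 0.38587×(-1.373815)=-0.530113, 0.043478×(-4.523562)=-0.196677, 0.244565×(-2.031709)=-0.496885, 0.103261×(-3.275634)=-0.338245.
Sum = -2.238904, so H' = 2.2389.

2.2389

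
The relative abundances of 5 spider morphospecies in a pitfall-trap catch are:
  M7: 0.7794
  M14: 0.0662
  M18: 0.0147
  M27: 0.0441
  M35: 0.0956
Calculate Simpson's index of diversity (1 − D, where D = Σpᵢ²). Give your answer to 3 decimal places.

D = 0.7794² + 0.0662² + 0.0147² + 0.0441² + 0.0956² = 0.60746 + 0.00438 + 0.00022 + 0.00194 + 0.00914 = 0.62315 (working shown to 5 dp, full precision carried).
So 1 − D = 0.37685, i.e. 0.377 to 3 decimal places.

0.377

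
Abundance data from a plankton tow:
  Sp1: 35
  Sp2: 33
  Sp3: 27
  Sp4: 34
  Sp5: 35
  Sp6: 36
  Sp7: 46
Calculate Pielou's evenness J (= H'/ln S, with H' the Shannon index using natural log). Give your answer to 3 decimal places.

0.994

Total N = 35+33+27+34+35+36+46 = 246, so the proportions are 0.14228, 0.13415, 0.10976, 0.13821, 0.14228, 0.14634, 0.18699 (working shown to 5 dp, full precision carried).
H' = −Σ pᵢ ln pᵢ = −((-0.27744) + (-0.26948) + (-0.24251) + (-0.27352) + (-0.27744) + (-0.28124) + (-0.31353)) = 1.93514.
With S = 7 species, ln S = 1.94591, so J = 1.93514/1.94591 = 0.99447, i.e. 0.994 to 3 decimal places.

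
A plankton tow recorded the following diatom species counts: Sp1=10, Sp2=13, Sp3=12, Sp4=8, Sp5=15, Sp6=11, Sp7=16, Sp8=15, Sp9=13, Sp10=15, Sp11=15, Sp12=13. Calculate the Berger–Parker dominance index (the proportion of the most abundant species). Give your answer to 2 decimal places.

0.10

Total N = 10+13+12+8+15+11+16+15+13+15+15+13 = 156, so the proportions are 0.0641, 0.0833, 0.0769, 0.0513, 0.0962, 0.0705, 0.1026, 0.0962, 0.0833, 0.0962, 0.0962, 0.0833 (working shown to 4 dp, full precision carried).
The largest proportion is 0.1026, i.e. d = 0.10 to 2 decimal places.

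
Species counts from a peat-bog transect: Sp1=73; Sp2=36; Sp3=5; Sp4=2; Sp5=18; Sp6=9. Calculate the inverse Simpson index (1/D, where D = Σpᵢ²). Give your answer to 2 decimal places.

2.90

Total N = 73+36+5+2+18+9 = 143, so the proportions are 0.51049, 0.25175, 0.03497, 0.01399, 0.12587, 0.06294 (working shown to 5 dp, full precision carried).
D = 0.51049² + 0.25175² + 0.03497² + 0.01399² + 0.12587² + 0.06294² = 0.26060 + 0.06338 + 0.00122 + 0.00020 + 0.01584 + 0.00396 = 0.34520.
So 1/D = 2.8969, i.e. 2.90 to 2 decimal places.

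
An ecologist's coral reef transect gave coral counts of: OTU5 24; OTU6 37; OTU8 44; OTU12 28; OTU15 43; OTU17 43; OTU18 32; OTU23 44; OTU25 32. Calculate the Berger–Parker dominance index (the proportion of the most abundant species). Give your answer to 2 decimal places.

Total N = 24+37+44+28+43+43+32+44+32 = 327, so the proportions are 0.0734, 0.1131, 0.1346, 0.0856, 0.1315, 0.1315, 0.0979, 0.1346, 0.0979 (working shown to 4 dp, full precision carried).
The largest proportion is 0.1346, i.e. d = 0.13 to 2 decimal places.

0.13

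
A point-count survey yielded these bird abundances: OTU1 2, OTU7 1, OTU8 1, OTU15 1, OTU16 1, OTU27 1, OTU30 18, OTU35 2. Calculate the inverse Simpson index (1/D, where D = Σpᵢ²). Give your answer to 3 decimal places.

Total N = 2+1+1+1+1+1+18+2 = 27, so the proportions are 0.074074, 0.037037, 0.037037, 0.037037, 0.037037, 0.037037, 0.666667, 0.074074 (working shown to 6 dp, full precision carried).
D = 0.074074² + 0.037037² + 0.037037² + 0.037037² + 0.037037² + 0.037037² + 0.666667² + 0.074074² = 0.005487 + 0.001372 + 0.001372 + 0.001372 + 0.001372 + 0.001372 + 0.444444 + 0.005487 = 0.462277.
So 1/D = 2.16320, i.e. 2.163 to 3 decimal places.

2.163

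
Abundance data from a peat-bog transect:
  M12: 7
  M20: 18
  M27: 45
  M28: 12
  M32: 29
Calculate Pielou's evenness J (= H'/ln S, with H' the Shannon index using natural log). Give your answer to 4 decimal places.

Total N = 7+18+45+12+29 = 111, so the proportions are 0.063063, 0.162162, 0.405405, 0.108108, 0.261261 (working shown to 6 dp, full precision carried).
H' = −Σ pᵢ ln pᵢ = −((-0.174282) + (-0.294999) + (-0.366027) + (-0.240500) + (-0.350674)) = 1.426482.
With S = 5 species, ln S = 1.609438, so J = 1.426482/1.609438 = 0.886323, i.e. 0.8863 to 4 decimal places.

0.8863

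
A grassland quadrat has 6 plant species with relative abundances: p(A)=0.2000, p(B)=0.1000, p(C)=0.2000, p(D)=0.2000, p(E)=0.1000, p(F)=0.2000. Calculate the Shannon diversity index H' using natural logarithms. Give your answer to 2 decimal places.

Each pᵢ ln pᵢ term (working shown to 4 dp, full precision carried): 0.2×(-1.6094)=-0.3219, 0.1×(-2.3026)=-0.2303, 0.2×(-1.6094)=-0.3219, 0.2×(-1.6094)=-0.3219, 0.1×(-2.3026)=-0.2303, 0.2×(-1.6094)=-0.3219.
Sum = -1.7481, so H' = 1.75.

1.75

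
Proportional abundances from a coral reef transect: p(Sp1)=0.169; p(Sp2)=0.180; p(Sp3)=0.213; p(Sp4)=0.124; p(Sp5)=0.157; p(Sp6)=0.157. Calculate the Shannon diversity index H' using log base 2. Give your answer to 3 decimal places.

2.566

Each pᵢ log₂ pᵢ term (working shown to 5 dp, full precision carried): 0.169×(-2.56490)=-0.43347, 0.18×(-2.47393)=-0.44531, 0.213×(-2.23107)=-0.47522, 0.124×(-3.01159)=-0.37344, 0.157×(-2.67116)=-0.41937, 0.157×(-2.67116)=-0.41937.
Sum = -2.56618, so H' = 2.566.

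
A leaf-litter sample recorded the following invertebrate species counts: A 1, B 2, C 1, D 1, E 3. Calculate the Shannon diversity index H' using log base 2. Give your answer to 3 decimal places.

Total N = 1+2+1+1+3 = 8, so the proportions are 0.125, 0.25, 0.125, 0.125, 0.375 (working shown to 5 dp, full precision carried).
Each pᵢ log₂ pᵢ term: 0.125×(-3.00000)=-0.37500, 0.25×(-2.00000)=-0.50000, 0.125×(-3.00000)=-0.37500, 0.125×(-3.00000)=-0.37500, 0.375×(-1.41504)=-0.53064.
Sum = -2.15564, so H' = 2.156.

2.156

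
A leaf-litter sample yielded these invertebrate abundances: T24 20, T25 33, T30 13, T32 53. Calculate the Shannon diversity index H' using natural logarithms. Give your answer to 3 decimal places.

Total N = 20+33+13+53 = 119, so the proportions are 0.16807, 0.27731, 0.10924, 0.44538 (working shown to 5 dp, full precision carried).
Each pᵢ ln pᵢ term: 0.16807×(-1.78339)=-0.29973, 0.27731×(-1.28262)=-0.35568, 0.10924×(-2.21417)=-0.24188, 0.44538×(-0.80883)=-0.36024.
Sum = -1.25753, so H' = 1.258.

1.258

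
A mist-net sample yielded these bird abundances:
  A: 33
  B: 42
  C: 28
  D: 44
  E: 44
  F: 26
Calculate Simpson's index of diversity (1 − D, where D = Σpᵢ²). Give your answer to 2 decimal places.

0.83

Total N = 33+42+28+44+44+26 = 217, so the proportions are 0.1521, 0.1935, 0.129, 0.2028, 0.2028, 0.1198 (working shown to 4 dp, full precision carried).
D = 0.1521² + 0.1935² + 0.129² + 0.2028² + 0.2028² + 0.1198² = 0.0231 + 0.0375 + 0.0166 + 0.0411 + 0.0411 + 0.0144 = 0.1738.
So 1 − D = 0.8262, i.e. 0.83 to 2 decimal places.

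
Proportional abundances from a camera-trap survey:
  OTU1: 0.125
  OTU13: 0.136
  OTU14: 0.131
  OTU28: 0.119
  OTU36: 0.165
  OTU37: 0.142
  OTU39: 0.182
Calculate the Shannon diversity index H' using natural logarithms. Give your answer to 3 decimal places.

Each pᵢ ln pᵢ term (working shown to 5 dp, full precision carried): 0.125×(-2.07944)=-0.25993, 0.136×(-1.99510)=-0.27133, 0.131×(-2.03256)=-0.26627, 0.119×(-2.12863)=-0.25331, 0.165×(-1.80181)=-0.29730, 0.142×(-1.95193)=-0.27717, 0.182×(-1.70375)=-0.31008.
Sum = -1.93539, so H' = 1.935.

1.935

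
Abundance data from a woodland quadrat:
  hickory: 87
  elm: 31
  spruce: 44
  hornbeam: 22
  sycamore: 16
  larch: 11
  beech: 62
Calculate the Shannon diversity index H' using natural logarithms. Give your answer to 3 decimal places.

Total N = 87+31+44+22+16+11+62 = 273, so the proportions are 0.31868, 0.11355, 0.16117, 0.08059, 0.05861, 0.04029, 0.22711 (working shown to 5 dp, full precision carried).
Each pᵢ ln pᵢ term: 0.31868×(-1.14356)=-0.36443, 0.11355×(-2.17548)=-0.24703, 0.16117×(-1.82528)=-0.29418, 0.08059×(-2.51843)=-0.20295, 0.05861×(-2.83688)=-0.16626, 0.04029×(-3.21158)=-0.12940, 0.22711×(-1.48234)=-0.33665.
Sum = -1.74092, so H' = 1.741.

1.741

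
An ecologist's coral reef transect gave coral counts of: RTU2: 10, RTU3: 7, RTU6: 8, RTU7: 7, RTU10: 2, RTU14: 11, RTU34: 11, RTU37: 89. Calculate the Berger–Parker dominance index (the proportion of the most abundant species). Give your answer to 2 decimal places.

Total N = 10+7+8+7+2+11+11+89 = 145, so the proportions are 0.069, 0.0483, 0.0552, 0.0483, 0.0138, 0.0759, 0.0759, 0.6138 (working shown to 4 dp, full precision carried).
The largest proportion is 0.6138, i.e. d = 0.61 to 2 decimal places.

0.61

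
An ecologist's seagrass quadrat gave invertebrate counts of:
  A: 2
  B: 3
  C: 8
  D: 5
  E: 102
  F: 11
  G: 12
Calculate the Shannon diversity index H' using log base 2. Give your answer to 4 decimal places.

1.5373

Total N = 2+3+8+5+102+11+12 = 143, so the proportions are 0.013986, 0.020979, 0.055944, 0.034965, 0.713287, 0.076923, 0.083916 (working shown to 6 dp, full precision carried).
Each pᵢ log₂ pᵢ term: 0.013986×(-6.159871)=-0.086152, 0.020979×(-5.574909)=-0.116956, 0.055944×(-4.159871)=-0.232720, 0.034965×(-4.837943)=-0.169159, 0.713287×(-0.487446)=-0.347689, 0.076923×(-3.700440)=-0.284649, 0.083916×(-3.574909)=-0.299992.
Sum = -1.537317, so H' = 1.5373.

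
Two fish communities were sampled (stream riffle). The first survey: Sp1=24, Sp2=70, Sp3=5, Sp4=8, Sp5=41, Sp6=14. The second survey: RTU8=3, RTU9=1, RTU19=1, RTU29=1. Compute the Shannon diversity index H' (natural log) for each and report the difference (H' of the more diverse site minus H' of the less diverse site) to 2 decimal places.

0.22

The first survey: N=162, proportions 0.14815, 0.4321, 0.03086, 0.04938, 0.25309, 0.08642, giving H' = 1.46072 (working shown to 5 dp, full precision carried).
The second survey: N=6, proportions 0.5, 0.16667, 0.16667, 0.16667, giving H' = 1.24245.
Difference = |1.46072 − 1.24245| = 0.21827, i.e. 0.22 to 2 decimal places.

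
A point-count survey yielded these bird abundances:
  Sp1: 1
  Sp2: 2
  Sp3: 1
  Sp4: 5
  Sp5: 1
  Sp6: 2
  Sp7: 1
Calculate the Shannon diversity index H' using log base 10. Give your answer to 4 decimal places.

0.7525

Total N = 1+2+1+5+1+2+1 = 13, so the proportions are 0.076923, 0.153846, 0.076923, 0.384615, 0.076923, 0.153846, 0.076923 (working shown to 6 dp, full precision carried).
Each pᵢ log₁₀ pᵢ term: 0.076923×(-1.113943)=-0.085688, 0.153846×(-0.812913)=-0.125064, 0.076923×(-1.113943)=-0.085688, 0.384615×(-0.414973)=-0.159605, 0.076923×(-1.113943)=-0.085688, 0.153846×(-0.812913)=-0.125064, 0.076923×(-1.113943)=-0.085688.
Sum = -0.752484, so H' = 0.7525.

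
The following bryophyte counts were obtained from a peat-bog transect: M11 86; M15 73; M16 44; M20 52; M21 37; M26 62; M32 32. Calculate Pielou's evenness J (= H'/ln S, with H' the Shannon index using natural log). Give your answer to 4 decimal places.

0.9723

Total N = 86+73+44+52+37+62+32 = 386, so the proportions are 0.222798, 0.189119, 0.11399, 0.134715, 0.095855, 0.160622, 0.082902 (working shown to 6 dp, full precision carried).
H' = −Σ pᵢ ln pᵢ = −((-0.334529) + (-0.314955) + (-0.247545) + (-0.270049) + (-0.224772) + (-0.293729) + (-0.206433)) = 1.892013.
With S = 7 species, ln S = 1.945910, so J = 1.892013/1.945910 = 0.972302, i.e. 0.9723 to 4 decimal places.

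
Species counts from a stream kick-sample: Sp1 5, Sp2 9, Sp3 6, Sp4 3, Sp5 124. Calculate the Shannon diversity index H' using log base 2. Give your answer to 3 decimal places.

0.923

Total N = 5+9+6+3+124 = 147, so the proportions are 0.03401, 0.06122, 0.04082, 0.02041, 0.84354 (working shown to 5 dp, full precision carried).
Each pᵢ log₂ pᵢ term: 0.03401×(-4.87774)=-0.16591, 0.06122×(-4.02975)=-0.24672, 0.04082×(-4.61471)=-0.18836, 0.02041×(-5.61471)=-0.11459, 0.84354×(-0.24548)=-0.20707.
Sum = -0.92264, so H' = 0.923.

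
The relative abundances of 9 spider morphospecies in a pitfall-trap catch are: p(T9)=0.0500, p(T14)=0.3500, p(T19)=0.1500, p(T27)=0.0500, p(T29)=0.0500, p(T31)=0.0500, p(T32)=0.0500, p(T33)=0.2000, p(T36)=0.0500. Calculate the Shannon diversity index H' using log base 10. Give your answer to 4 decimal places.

Each pᵢ log₁₀ pᵢ term (working shown to 6 dp, full precision carried): 0.05×(-1.301030)=-0.065051, 0.35×(-0.455932)=-0.159576, 0.15×(-0.823909)=-0.123586, 0.05×(-1.301030)=-0.065051, 0.05×(-1.301030)=-0.065051, 0.05×(-1.301030)=-0.065051, 0.05×(-1.301030)=-0.065051, 0.2×(-0.698970)=-0.139794, 0.05×(-1.301030)=-0.065051.
Sum = -0.813265, so H' = 0.8133.

0.8133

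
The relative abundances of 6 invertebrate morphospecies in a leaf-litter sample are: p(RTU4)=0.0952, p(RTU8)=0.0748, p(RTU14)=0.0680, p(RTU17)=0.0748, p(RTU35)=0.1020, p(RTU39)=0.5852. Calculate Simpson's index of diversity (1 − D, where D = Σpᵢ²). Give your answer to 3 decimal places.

D = 0.0952² + 0.0748² + 0.068² + 0.0748² + 0.102² + 0.5852² = 0.00906 + 0.00560 + 0.00462 + 0.00560 + 0.01040 + 0.34246 = 0.37774 (working shown to 5 dp, full precision carried).
So 1 − D = 0.62226, i.e. 0.622 to 3 decimal places.

0.622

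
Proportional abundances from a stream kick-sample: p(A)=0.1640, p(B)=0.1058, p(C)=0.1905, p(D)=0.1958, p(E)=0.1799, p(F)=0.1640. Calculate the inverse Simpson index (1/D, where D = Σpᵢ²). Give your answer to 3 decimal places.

D = 0.164² + 0.1058² + 0.1905² + 0.1958² + 0.1799² + 0.164² = 0.0268960 + 0.0111936 + 0.0362903 + 0.0383376 + 0.0323640 + 0.0268960 = 0.1719775 (working shown to 7 dp, full precision carried).
So 1/D = 5.81471, i.e. 5.815 to 3 decimal places.

5.815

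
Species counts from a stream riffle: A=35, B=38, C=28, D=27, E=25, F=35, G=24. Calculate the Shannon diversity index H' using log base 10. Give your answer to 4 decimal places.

0.8388

Total N = 35+38+28+27+25+35+24 = 212, so the proportions are 0.165094, 0.179245, 0.132075, 0.127358, 0.117925, 0.165094, 0.113208 (working shown to 6 dp, full precision carried).
Each pᵢ log₁₀ pᵢ term: 0.165094×(-0.782268)=-0.129148, 0.179245×(-0.746552)=-0.133816, 0.132075×(-0.879178)=-0.116118, 0.127358×(-0.894972)=-0.113982, 0.117925×(-0.928396)=-0.109481, 0.165094×(-0.782268)=-0.129148, 0.113208×(-0.946125)=-0.107108.
Sum = -0.838801, so H' = 0.8388.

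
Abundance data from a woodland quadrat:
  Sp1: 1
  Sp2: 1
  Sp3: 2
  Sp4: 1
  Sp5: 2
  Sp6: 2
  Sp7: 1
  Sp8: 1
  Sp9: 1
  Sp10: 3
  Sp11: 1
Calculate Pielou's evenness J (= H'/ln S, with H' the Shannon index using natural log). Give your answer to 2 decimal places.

Total N = 1+1+2+1+2+2+1+1+1+3+1 = 16, so the proportions are 0.0625, 0.0625, 0.125, 0.0625, 0.125, 0.125, 0.0625, 0.0625, 0.0625, 0.1875, 0.0625 (working shown to 4 dp, full precision carried).
H' = −Σ pᵢ ln pᵢ = −((-0.1733) + (-0.1733) + (-0.2599) + (-0.1733) + (-0.2599) + (-0.2599) + (-0.1733) + (-0.1733) + (-0.1733) + (-0.3139) + (-0.1733)) = 2.3067.
With S = 11 species, ln S = 2.3979, so J = 2.3067/2.3979 = 0.9620, i.e. 0.96 to 2 decimal places.

0.96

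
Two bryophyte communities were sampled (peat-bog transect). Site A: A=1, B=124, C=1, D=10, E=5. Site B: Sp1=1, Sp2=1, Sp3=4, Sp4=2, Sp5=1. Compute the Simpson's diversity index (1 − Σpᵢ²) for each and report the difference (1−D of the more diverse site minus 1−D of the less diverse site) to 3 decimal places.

Site A: N=141, proportions 0.00709, 0.87943, 0.00709, 0.07092, 0.03546, giving 1−D = 0.22021 (working shown to 5 dp, full precision carried).
Site B: N=9, proportions 0.11111, 0.11111, 0.44444, 0.22222, 0.11111, giving 1−D = 0.71605.
Difference = |0.22021 − 0.71605| = 0.49584, i.e. 0.496 to 3 decimal places.

0.496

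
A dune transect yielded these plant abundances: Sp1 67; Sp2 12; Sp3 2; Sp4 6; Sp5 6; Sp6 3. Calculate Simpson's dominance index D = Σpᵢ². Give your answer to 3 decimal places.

0.512

Total N = 67+12+2+6+6+3 = 96, so the proportions are 0.69792, 0.125, 0.02083, 0.0625, 0.0625, 0.03125 (working shown to 5 dp, full precision carried).
D = 0.69792² + 0.125² + 0.02083² + 0.0625² + 0.0625² + 0.03125² = 0.48709 + 0.01562 + 0.00043 + 0.00391 + 0.00391 + 0.00098 = 0.51194.
To 3 decimal places, D = 0.512.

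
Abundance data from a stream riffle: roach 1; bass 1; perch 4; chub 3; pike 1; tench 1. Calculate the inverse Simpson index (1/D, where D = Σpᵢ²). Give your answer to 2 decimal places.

Total N = 1+1+4+3+1+1 = 11, so the proportions are 0.090909, 0.090909, 0.363636, 0.272727, 0.090909, 0.090909 (working shown to 6 dp, full precision carried).
D = 0.090909² + 0.090909² + 0.363636² + 0.272727² + 0.090909² + 0.090909² = 0.008264 + 0.008264 + 0.132231 + 0.074380 + 0.008264 + 0.008264 = 0.239669.
So 1/D = 4.1724, i.e. 4.17 to 2 decimal places.

4.17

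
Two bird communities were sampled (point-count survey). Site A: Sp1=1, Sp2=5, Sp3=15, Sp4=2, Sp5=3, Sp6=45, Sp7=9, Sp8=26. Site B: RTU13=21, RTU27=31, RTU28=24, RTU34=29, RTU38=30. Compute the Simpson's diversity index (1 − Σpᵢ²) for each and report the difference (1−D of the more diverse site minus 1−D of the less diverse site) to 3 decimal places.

0.067

Site A: N=106, proportions 0.00943, 0.04717, 0.14151, 0.01887, 0.0283, 0.42453, 0.08491, 0.24528, giving 1−D = 0.72891 (working shown to 5 dp, full precision carried).
Site B: N=135, proportions 0.15556, 0.22963, 0.17778, 0.21481, 0.22222, giving 1−D = 0.79594.
Difference = |0.72891 − 0.79594| = 0.06703, i.e. 0.067 to 3 decimal places.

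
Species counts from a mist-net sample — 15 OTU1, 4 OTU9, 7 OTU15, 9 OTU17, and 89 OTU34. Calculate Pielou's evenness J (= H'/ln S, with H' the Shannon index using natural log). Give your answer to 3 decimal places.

0.595

Total N = 15+4+7+9+89 = 124, so the proportions are 0.12097, 0.03226, 0.05645, 0.07258, 0.71774 (working shown to 5 dp, full precision carried).
H' = −Σ pᵢ ln pᵢ = −((-0.25551) + (-0.11077) + (-0.16226) + (-0.19038) + (-0.23804)) = 0.95697.
With S = 5 species, ln S = 1.60944, so J = 0.95697/1.60944 = 0.59460, i.e. 0.595 to 3 decimal places.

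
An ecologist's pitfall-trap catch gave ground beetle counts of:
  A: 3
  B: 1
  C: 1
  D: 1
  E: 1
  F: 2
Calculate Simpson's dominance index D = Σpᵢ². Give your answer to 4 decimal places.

0.2099

Total N = 3+1+1+1+1+2 = 9, so the proportions are 0.333333, 0.111111, 0.111111, 0.111111, 0.111111, 0.222222 (working shown to 6 dp, full precision carried).
D = 0.333333² + 0.111111² + 0.111111² + 0.111111² + 0.111111² + 0.222222² = 0.111111 + 0.012346 + 0.012346 + 0.012346 + 0.012346 + 0.049383 = 0.209877.
To 4 decimal places, D = 0.2099.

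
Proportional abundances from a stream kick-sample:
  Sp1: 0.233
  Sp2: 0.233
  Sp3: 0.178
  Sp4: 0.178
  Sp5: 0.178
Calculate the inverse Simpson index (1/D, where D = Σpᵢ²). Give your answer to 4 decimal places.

D = 0.233² + 0.233² + 0.178² + 0.178² + 0.178² = 0.05428900 + 0.05428900 + 0.03168400 + 0.03168400 + 0.03168400 = 0.20363000 (working shown to 8 dp, full precision carried).
So 1/D = 4.910868, i.e. 4.9109 to 4 decimal places.

4.9109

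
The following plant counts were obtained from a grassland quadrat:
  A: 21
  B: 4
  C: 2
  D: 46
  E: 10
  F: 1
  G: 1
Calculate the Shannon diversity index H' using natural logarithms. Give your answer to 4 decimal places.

Total N = 21+4+2+46+10+1+1 = 85, so the proportions are 0.247059, 0.047059, 0.023529, 0.541176, 0.117647, 0.011765, 0.011765 (working shown to 6 dp, full precision carried).
Each pᵢ ln pᵢ term: 0.247059×(-1.398129)=-0.345420, 0.047059×(-3.056357)=-0.143829, 0.023529×(-3.749504)=-0.088224, 0.541176×(-0.614010)=-0.332288, 0.117647×(-2.140066)=-0.251772, 0.011765×(-4.442651)=-0.052266, 0.011765×(-4.442651)=-0.052266.
Sum = -1.266065, so H' = 1.2661.

1.2661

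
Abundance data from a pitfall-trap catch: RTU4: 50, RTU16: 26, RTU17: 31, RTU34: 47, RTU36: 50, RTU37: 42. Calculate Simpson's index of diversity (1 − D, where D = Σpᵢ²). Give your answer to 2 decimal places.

0.82

Total N = 50+26+31+47+50+42 = 246, so the proportions are 0.2033, 0.1057, 0.126, 0.1911, 0.2033, 0.1707 (working shown to 4 dp, full precision carried).
D = 0.2033² + 0.1057² + 0.126² + 0.1911² + 0.2033² + 0.1707² = 0.0413 + 0.0112 + 0.0159 + 0.0365 + 0.0413 + 0.0291 = 0.1753.
So 1 − D = 0.8247, i.e. 0.82 to 2 decimal places.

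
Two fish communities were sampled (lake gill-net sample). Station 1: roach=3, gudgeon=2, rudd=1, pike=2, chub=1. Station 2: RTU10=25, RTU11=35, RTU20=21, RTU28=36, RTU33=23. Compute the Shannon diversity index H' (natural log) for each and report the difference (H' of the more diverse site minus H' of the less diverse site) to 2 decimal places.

Station 1: N=9, proportions 0.333333, 0.222222, 0.111111, 0.222222, 0.111111, giving H' = 1.522955 (working shown to 6 dp, full precision carried).
Station 2: N=140, proportions 0.178571, 0.25, 0.15, 0.257143, 0.164286, giving H' = 1.584735.
Difference = |1.522955 − 1.584735| = 0.061780, i.e. 0.06 to 2 decimal places.

0.06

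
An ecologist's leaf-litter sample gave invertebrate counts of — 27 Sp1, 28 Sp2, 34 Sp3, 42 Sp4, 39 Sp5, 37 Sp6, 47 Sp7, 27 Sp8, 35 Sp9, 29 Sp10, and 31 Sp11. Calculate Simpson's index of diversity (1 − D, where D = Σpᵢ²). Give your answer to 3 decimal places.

0.906

Total N = 27+28+34+42+39+37+47+27+35+29+31 = 376, so the proportions are 0.07181, 0.07447, 0.09043, 0.1117, 0.10372, 0.0984, 0.125, 0.07181, 0.09309, 0.07713, 0.08245 (working shown to 5 dp, full precision carried).
D = 0.07181² + 0.07447² + 0.09043² + 0.1117² + 0.10372² + 0.0984² + 0.125² + 0.07181² + 0.09309² + 0.07713² + 0.08245² = 0.00516 + 0.00555 + 0.00818 + 0.01248 + 0.01076 + 0.00968 + 0.01562 + 0.00516 + 0.00866 + 0.00595 + 0.00680 = 0.09399.
So 1 − D = 0.90601, i.e. 0.906 to 3 decimal places.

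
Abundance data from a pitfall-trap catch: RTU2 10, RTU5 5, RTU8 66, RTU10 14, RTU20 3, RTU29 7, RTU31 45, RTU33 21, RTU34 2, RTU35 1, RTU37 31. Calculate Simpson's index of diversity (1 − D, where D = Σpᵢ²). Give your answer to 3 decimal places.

0.806

Total N = 10+5+66+14+3+7+45+21+2+1+31 = 205, so the proportions are 0.04878, 0.02439, 0.32195, 0.06829, 0.01463, 0.03415, 0.21951, 0.10244, 0.00976, 0.00488, 0.15122 (working shown to 5 dp, full precision carried).
D = 0.04878² + 0.02439² + 0.32195² + 0.06829² + 0.01463² + 0.03415² + 0.21951² + 0.10244² + 0.00976² + 0.00488² + 0.15122² = 0.00238 + 0.00059 + 0.10365 + 0.00466 + 0.00021 + 0.00117 + 0.04819 + 0.01049 + 0.00010 + 0.00002 + 0.02287 = 0.19434.
So 1 − D = 0.80566, i.e. 0.806 to 3 decimal places.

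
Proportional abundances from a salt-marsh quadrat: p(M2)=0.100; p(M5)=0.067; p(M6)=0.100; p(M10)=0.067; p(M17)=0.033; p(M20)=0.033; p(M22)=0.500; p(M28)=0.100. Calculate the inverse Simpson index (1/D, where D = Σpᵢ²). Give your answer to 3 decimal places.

3.435

D = 0.1² + 0.067² + 0.1² + 0.067² + 0.033² + 0.033² + 0.5² + 0.1² = 0.0100000 + 0.0044890 + 0.0100000 + 0.0044890 + 0.0010890 + 0.0010890 + 0.2500000 + 0.0100000 = 0.2911560 (working shown to 7 dp, full precision carried).
So 1/D = 3.43458, i.e. 3.435 to 3 decimal places.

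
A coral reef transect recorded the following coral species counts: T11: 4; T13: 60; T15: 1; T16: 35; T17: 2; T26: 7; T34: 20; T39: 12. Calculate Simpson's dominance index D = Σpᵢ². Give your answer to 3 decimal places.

Total N = 4+60+1+35+2+7+20+12 = 141, so the proportions are 0.02837, 0.42553, 0.00709, 0.24823, 0.01418, 0.04965, 0.14184, 0.08511 (working shown to 5 dp, full precision carried).
D = 0.02837² + 0.42553² + 0.00709² + 0.24823² + 0.01418² + 0.04965² + 0.14184² + 0.08511² = 0.00080 + 0.18108 + 0.00005 + 0.06162 + 0.00020 + 0.00246 + 0.02012 + 0.00724 = 0.27358.
To 3 decimal places, D = 0.274.

0.274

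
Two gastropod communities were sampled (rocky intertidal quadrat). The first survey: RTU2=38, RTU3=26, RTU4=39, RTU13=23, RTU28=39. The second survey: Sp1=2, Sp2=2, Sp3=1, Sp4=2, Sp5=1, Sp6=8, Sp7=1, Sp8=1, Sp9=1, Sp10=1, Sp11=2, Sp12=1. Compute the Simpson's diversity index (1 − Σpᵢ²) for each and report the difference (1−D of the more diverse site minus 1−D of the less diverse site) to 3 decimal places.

0.045

The first survey: N=165, proportions 0.230303, 0.157576, 0.236364, 0.139394, 0.236364, giving 1−D = 0.790964 (working shown to 6 dp, full precision carried).
The second survey: N=23, proportions 0.086957, 0.086957, 0.043478, 0.086957, 0.043478, 0.347826, 0.043478, 0.043478, 0.043478, 0.043478, 0.086957, 0.043478, giving 1−D = 0.835539.
Difference = |0.790964 − 0.835539| = 0.044575, i.e. 0.045 to 3 decimal places.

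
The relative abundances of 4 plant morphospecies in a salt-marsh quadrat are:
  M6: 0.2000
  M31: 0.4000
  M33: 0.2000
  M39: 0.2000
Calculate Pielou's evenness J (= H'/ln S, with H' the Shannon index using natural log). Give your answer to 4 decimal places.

H' = −Σ pᵢ ln pᵢ = −((-0.321888) + (-0.366516) + (-0.321888) + (-0.321888)) = 1.332179 (working shown to 6 dp, full precision carried).
With S = 4 species, ln S = 1.386294, so J = 1.332179/1.386294 = 0.960964, i.e. 0.9610 to 4 decimal places.

0.9610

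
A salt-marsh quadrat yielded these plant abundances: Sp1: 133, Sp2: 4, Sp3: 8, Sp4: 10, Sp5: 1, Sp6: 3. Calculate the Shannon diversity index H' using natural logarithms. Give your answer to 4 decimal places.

0.6732

Total N = 133+4+8+10+1+3 = 159, so the proportions are 0.836478, 0.025157, 0.050314, 0.062893, 0.006289, 0.018868 (working shown to 6 dp, full precision carried).
Each pᵢ ln pᵢ term: 0.836478×(-0.178555)=-0.149357, 0.025157×(-3.682610)=-0.092644, 0.050314×(-2.989463)=-0.150413, 0.062893×(-2.766319)=-0.173982, 0.006289×(-5.068904)=-0.031880, 0.018868×(-3.970292)=-0.074911.
Sum = -0.673188, so H' = 0.6732.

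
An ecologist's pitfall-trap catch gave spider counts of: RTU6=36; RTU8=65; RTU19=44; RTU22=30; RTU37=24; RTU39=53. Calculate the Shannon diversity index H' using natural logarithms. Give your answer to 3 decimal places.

1.737

Total N = 36+65+44+30+24+53 = 252, so the proportions are 0.14286, 0.25794, 0.1746, 0.11905, 0.09524, 0.21032 (working shown to 5 dp, full precision carried).
Each pᵢ ln pᵢ term: 0.14286×(-1.94591)=-0.27799, 0.25794×(-1.35504)=-0.34951, 0.1746×(-1.74524)=-0.30472, 0.11905×(-2.12823)=-0.25336, 0.09524×(-2.35138)=-0.22394, 0.21032×(-1.55914)=-0.32791.
Sum = -1.73744, so H' = 1.737.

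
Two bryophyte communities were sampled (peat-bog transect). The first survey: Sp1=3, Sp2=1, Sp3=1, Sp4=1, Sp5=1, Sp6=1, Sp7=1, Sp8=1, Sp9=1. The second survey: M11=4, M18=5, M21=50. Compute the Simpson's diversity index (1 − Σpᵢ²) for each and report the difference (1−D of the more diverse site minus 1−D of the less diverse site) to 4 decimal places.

0.5895

The first survey: N=11, proportions 0.272727, 0.090909, 0.090909, 0.090909, 0.090909, 0.090909, 0.090909, 0.090909, 0.090909, giving 1−D = 0.859504 (working shown to 6 dp, full precision carried).
The second survey: N=59, proportions 0.067797, 0.084746, 0.847458, giving 1−D = 0.270037.
Difference = |0.859504 − 0.270037| = 0.589467, i.e. 0.5895 to 4 decimal places.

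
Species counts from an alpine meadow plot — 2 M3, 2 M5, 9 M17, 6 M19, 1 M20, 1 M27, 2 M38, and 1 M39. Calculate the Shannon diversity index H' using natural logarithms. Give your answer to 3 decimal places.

1.733

Total N = 2+2+9+6+1+1+2+1 = 24, so the proportions are 0.08333, 0.08333, 0.375, 0.25, 0.04167, 0.04167, 0.08333, 0.04167 (working shown to 5 dp, full precision carried).
Each pᵢ ln pᵢ term: 0.08333×(-2.48491)=-0.20708, 0.08333×(-2.48491)=-0.20708, 0.375×(-0.98083)=-0.36781, 0.25×(-1.38629)=-0.34657, 0.04167×(-3.17805)=-0.13242, 0.04167×(-3.17805)=-0.13242, 0.08333×(-2.48491)=-0.20708, 0.04167×(-3.17805)=-0.13242.
Sum = -1.73287, so H' = 1.733.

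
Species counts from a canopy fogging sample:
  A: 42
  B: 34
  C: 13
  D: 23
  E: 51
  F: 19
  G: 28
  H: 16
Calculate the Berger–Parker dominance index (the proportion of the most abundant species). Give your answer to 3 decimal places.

0.226

Total N = 42+34+13+23+51+19+28+16 = 226, so the proportions are 0.18584, 0.15044, 0.05752, 0.10177, 0.22566, 0.08407, 0.12389, 0.0708 (working shown to 5 dp, full precision carried).
The largest proportion is 0.22566, i.e. d = 0.226 to 3 decimal places.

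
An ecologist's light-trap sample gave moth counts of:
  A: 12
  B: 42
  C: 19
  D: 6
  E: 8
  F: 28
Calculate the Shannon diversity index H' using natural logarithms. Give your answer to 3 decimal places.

Total N = 12+42+19+6+8+28 = 115, so the proportions are 0.10435, 0.36522, 0.16522, 0.05217, 0.06957, 0.24348 (working shown to 5 dp, full precision carried).
Each pᵢ ln pᵢ term: 0.10435×(-2.26003)=-0.23583, 0.36522×(-1.00726)=-0.36787, 0.16522×(-1.80049)=-0.29747, 0.05217×(-2.95317)=-0.15408, 0.06957×(-2.66549)=-0.18543, 0.24348×(-1.41273)=-0.34397.
Sum = -1.58464, so H' = 1.585.

1.585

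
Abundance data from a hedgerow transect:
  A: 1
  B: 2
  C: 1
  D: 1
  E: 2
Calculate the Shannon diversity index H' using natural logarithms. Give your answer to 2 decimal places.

1.55

Total N = 1+2+1+1+2 = 7, so the proportions are 0.1429, 0.2857, 0.1429, 0.1429, 0.2857 (working shown to 4 dp, full precision carried).
Each pᵢ ln pᵢ term: 0.1429×(-1.9459)=-0.2780, 0.2857×(-1.2528)=-0.3579, 0.1429×(-1.9459)=-0.2780, 0.1429×(-1.9459)=-0.2780, 0.2857×(-1.2528)=-0.3579.
Sum = -1.5498, so H' = 1.55.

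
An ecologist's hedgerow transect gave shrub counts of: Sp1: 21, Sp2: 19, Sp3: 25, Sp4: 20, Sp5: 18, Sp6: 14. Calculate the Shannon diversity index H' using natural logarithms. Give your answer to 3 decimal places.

1.777

Total N = 21+19+25+20+18+14 = 117, so the proportions are 0.17949, 0.16239, 0.21368, 0.17094, 0.15385, 0.11966 (working shown to 5 dp, full precision carried).
Each pᵢ ln pᵢ term: 0.17949×(-1.71765)=-0.30830, 0.16239×(-1.81773)=-0.29519, 0.21368×(-1.54330)=-0.32976, 0.17094×(-1.76644)=-0.30196, 0.15385×(-1.87180)=-0.28797, 0.11966×(-2.12312)=-0.25405.
Sum = -1.77722, so H' = 1.777.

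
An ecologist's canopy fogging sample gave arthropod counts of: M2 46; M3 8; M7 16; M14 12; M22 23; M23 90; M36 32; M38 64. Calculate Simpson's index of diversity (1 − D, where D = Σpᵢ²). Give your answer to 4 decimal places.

Total N = 46+8+16+12+23+90+32+64 = 291, so the proportions are 0.158076, 0.027491, 0.054983, 0.041237, 0.079038, 0.309278, 0.109966, 0.219931 (working shown to 6 dp, full precision carried).
D = 0.158076² + 0.027491² + 0.054983² + 0.041237² + 0.079038² + 0.309278² + 0.109966² + 0.219931² = 0.024988 + 0.000756 + 0.003023 + 0.001700 + 0.006247 + 0.095653 + 0.012092 + 0.048370 = 0.192830.
So 1 − D = 0.807170, i.e. 0.8072 to 4 decimal places.

0.8072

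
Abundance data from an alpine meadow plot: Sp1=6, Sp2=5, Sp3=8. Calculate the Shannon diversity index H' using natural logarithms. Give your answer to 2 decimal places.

Total N = 6+5+8 = 19, so the proportions are 0.3158, 0.2632, 0.4211 (working shown to 4 dp, full precision carried).
Each pᵢ ln pᵢ term: 0.3158×(-1.1527)=-0.3640, 0.2632×(-1.3350)=-0.3513, 0.4211×(-0.8650)=-0.3642.
Sum = -1.0795, so H' = 1.08.

1.08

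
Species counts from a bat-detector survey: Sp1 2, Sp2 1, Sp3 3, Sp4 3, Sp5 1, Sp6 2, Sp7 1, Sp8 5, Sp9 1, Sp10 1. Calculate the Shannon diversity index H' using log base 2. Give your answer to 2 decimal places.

Total N = 2+1+3+3+1+2+1+5+1+1 = 20, so the proportions are 0.1, 0.05, 0.15, 0.15, 0.05, 0.1, 0.05, 0.25, 0.05, 0.05 (working shown to 4 dp, full precision carried).
Each pᵢ log₂ pᵢ term: 0.1×(-3.3219)=-0.3322, 0.05×(-4.3219)=-0.2161, 0.15×(-2.7370)=-0.4105, 0.15×(-2.7370)=-0.4105, 0.05×(-4.3219)=-0.2161, 0.1×(-3.3219)=-0.3322, 0.05×(-4.3219)=-0.2161, 0.25×(-2.0000)=-0.5000, 0.05×(-4.3219)=-0.2161, 0.05×(-4.3219)=-0.2161.
Sum = -3.0660, so H' = 3.07.

3.07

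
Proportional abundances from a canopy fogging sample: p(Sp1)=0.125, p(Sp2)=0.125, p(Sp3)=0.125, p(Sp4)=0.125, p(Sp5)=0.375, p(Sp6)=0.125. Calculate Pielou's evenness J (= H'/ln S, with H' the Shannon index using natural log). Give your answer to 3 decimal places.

H' = −Σ pᵢ ln pᵢ = −((-0.25993) + (-0.25993) + (-0.25993) + (-0.25993) + (-0.36781) + (-0.25993)) = 1.66746 (working shown to 5 dp, full precision carried).
With S = 6 species, ln S = 1.79176, so J = 1.66746/1.79176 = 0.93063, i.e. 0.931 to 3 decimal places.

0.931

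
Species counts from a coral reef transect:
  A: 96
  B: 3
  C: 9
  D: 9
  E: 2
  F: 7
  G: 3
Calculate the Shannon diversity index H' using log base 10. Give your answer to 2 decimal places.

0.43

Total N = 96+3+9+9+2+7+3 = 129, so the proportions are 0.7442, 0.0233, 0.0698, 0.0698, 0.0155, 0.0543, 0.0233 (working shown to 4 dp, full precision carried).
Each pᵢ log₁₀ pᵢ term: 0.7442×(-0.1283)=-0.0955, 0.0233×(-1.6335)=-0.0380, 0.0698×(-1.1563)=-0.0807, 0.0698×(-1.1563)=-0.0807, 0.0155×(-1.8096)=-0.0281, 0.0543×(-1.2655)=-0.0687, 0.0233×(-1.6335)=-0.0380.
Sum = -0.4295, so H' = 0.43.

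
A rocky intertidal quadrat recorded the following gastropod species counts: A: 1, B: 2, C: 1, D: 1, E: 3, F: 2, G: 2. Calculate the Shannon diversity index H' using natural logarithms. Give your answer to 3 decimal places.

1.864

Total N = 1+2+1+1+3+2+2 = 12, so the proportions are 0.08333, 0.16667, 0.08333, 0.08333, 0.25, 0.16667, 0.16667 (working shown to 5 dp, full precision carried).
Each pᵢ ln pᵢ term: 0.08333×(-2.48491)=-0.20708, 0.16667×(-1.79176)=-0.29863, 0.08333×(-2.48491)=-0.20708, 0.08333×(-2.48491)=-0.20708, 0.25×(-1.38629)=-0.34657, 0.16667×(-1.79176)=-0.29863, 0.16667×(-1.79176)=-0.29863.
Sum = -1.86368, so H' = 1.864.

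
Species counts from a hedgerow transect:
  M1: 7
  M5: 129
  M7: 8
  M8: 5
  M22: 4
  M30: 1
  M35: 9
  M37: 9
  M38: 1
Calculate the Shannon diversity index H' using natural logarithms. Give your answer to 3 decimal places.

1.047

Total N = 7+129+8+5+4+1+9+9+1 = 173, so the proportions are 0.04046, 0.74566, 0.04624, 0.0289, 0.02312, 0.00578, 0.05202, 0.05202, 0.00578 (working shown to 5 dp, full precision carried).
Each pᵢ ln pᵢ term: 0.04046×(-3.20738)=-0.12978, 0.74566×(-0.29348)=-0.21884, 0.04624×(-3.07385)=-0.14214, 0.0289×(-3.54385)=-0.10242, 0.02312×(-3.76700)=-0.08710, 0.00578×(-5.15329)=-0.02979, 0.05202×(-2.95607)=-0.15378, 0.05202×(-2.95607)=-0.15378, 0.00578×(-5.15329)=-0.02979.
Sum = -1.04742, so H' = 1.047.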